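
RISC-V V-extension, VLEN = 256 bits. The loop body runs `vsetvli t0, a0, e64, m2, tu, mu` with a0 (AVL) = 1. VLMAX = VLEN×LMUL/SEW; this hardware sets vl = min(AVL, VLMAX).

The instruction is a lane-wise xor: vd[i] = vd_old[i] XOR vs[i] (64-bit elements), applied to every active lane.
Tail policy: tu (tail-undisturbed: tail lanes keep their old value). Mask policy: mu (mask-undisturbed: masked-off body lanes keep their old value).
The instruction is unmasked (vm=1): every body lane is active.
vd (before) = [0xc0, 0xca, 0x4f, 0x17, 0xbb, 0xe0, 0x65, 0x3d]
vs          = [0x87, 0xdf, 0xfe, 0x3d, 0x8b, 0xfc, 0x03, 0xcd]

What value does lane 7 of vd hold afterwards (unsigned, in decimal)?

vd[7] = 61

VLMAX = VLEN×LMUL/SEW = 256×2/64 = 8
AVL=1 ≤ VLMAX=8, so vl = 1
vd[0] xor(0xc0,0x87) -> 0x47
vd[1] tail/keep -> 0xca
vd[2] tail/keep -> 0x4f
vd[3] tail/keep -> 0x17
vd[4] tail/keep -> 0xbb
vd[5] tail/keep -> 0xe0
vd[6] tail/keep -> 0x65
vd[7] tail/keep -> 0x3d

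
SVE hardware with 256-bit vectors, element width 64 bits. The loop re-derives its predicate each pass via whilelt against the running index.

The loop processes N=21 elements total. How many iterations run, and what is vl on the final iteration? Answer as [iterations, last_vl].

[iterations, last_vl] = [6, 1]

register lanes = 256/64 = 4
iterations = ceil(21/4) = 6; final-pass vl = 1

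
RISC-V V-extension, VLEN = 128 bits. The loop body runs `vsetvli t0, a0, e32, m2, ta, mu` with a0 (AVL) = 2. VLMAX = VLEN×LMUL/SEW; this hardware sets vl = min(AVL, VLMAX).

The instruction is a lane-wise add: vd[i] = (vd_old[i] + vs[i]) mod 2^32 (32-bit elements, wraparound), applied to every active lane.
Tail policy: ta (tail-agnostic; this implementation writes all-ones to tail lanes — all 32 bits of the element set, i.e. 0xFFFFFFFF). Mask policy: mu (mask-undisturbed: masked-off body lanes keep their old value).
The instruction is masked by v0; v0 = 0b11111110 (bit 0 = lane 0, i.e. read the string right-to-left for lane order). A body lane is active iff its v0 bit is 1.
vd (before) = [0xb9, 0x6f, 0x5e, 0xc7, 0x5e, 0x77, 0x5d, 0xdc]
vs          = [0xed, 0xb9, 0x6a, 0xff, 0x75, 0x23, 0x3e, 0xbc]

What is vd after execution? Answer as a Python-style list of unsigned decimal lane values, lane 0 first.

lanes per group: 128·2/32 = 8
vl = min(AVL, VLMAX) = min(2, 8) = 2
vd[0] mask-off/keep -> 0xb9
vd[1] add(0x6f,0xb9) -> 0x128
vd[2] tail/ones -> 0xffffffff
vd[3] tail/ones -> 0xffffffff
vd[4] tail/ones -> 0xffffffff
vd[5] tail/ones -> 0xffffffff
vd[6] tail/ones -> 0xffffffff
vd[7] tail/ones -> 0xffffffff

vd = [185, 296, 4294967295, 4294967295, 4294967295, 4294967295, 4294967295, 4294967295]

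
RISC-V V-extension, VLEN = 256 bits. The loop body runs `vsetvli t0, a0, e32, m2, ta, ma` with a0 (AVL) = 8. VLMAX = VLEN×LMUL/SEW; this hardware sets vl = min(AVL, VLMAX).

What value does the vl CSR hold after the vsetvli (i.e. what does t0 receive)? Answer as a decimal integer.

vl = 8

VLMAX = VLEN×LMUL/SEW = 256×2/32 = 16
vl = min(AVL, VLMAX) = min(8, 16) = 8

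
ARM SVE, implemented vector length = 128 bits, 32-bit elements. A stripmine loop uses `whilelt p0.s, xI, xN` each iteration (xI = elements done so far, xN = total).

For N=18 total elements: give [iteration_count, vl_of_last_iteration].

[iterations, last_vl] = [5, 2]

128-bit reg / 32-bit elem → 4 lanes
iterations = ceil(18/4) = 5; final-pass vl = 2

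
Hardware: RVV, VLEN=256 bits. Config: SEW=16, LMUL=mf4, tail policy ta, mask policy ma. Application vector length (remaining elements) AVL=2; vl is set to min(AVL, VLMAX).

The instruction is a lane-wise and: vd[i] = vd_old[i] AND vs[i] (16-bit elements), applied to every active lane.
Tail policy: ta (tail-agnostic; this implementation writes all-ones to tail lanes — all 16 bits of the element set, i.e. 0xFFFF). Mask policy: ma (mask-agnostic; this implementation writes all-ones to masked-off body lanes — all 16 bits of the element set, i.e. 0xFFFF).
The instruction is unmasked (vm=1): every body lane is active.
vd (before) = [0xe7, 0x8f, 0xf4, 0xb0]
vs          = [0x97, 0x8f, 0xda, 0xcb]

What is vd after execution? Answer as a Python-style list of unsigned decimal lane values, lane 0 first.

VLMAX = (256 × 1/4) / 16 = 4 lanes
AVL=2 ≤ VLMAX=4, so vl = 2
  i=0: and(0xe7,0x97) → 135
  i=1: and(0x8f,0x8f) → 143
  i=2: tail/ones → 65535
  i=3: tail/ones → 65535

vd = [135, 143, 65535, 65535]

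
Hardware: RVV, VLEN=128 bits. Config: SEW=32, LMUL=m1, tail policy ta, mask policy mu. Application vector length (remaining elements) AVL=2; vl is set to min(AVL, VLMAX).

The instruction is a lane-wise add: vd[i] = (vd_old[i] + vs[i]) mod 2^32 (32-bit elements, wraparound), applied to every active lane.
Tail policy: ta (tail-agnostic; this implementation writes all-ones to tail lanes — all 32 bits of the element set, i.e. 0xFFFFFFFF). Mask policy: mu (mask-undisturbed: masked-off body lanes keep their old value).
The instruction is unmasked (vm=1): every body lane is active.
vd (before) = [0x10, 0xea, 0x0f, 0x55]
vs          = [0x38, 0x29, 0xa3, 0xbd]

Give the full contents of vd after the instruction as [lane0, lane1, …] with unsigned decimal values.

vd = [72, 275, 4294967295, 4294967295]

lanes per group: 128·1/32 = 4
vl ← min(2, 4) = 2
  i=0: add(0x10,0x38) → 72
  i=1: add(0xea,0x29) → 275
  i=2: tail/ones → 4294967295
  i=3: tail/ones → 4294967295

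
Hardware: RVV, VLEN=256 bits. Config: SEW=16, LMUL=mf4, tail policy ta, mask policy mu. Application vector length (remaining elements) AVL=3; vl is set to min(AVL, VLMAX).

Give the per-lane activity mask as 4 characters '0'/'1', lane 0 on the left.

VLMAX = (256 × 1/4) / 16 = 4 lanes
vl = min(AVL, VLMAX) = min(3, 4) = 3
bits (lane 0 leftmost): 1110

predicate = 1110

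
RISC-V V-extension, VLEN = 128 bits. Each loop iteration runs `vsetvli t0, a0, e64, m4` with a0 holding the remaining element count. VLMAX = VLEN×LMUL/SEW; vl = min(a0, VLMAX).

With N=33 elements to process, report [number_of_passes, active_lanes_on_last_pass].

[iterations, last_vl] = [5, 1]

VLMAX = (128 × 4) / 64 = 8 lanes
N=33: ⌈33/8⌉ = 5 iters; last vl = 33 − 4×8 = 1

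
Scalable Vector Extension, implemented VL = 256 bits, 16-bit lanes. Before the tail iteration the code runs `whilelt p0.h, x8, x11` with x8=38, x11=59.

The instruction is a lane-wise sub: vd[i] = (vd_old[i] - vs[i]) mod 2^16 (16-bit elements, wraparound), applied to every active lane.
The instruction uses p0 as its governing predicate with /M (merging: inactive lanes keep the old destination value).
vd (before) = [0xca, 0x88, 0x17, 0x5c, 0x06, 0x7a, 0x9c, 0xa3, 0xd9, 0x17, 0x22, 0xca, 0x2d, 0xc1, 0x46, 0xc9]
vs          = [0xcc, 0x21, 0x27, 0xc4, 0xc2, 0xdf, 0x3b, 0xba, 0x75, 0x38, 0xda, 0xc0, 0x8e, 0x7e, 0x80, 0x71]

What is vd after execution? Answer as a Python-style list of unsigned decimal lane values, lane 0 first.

vd = [65534, 103, 65520, 65432, 65348, 65435, 97, 65513, 100, 65503, 65352, 10, 65439, 67, 65478, 88]

register lanes = 256/16 = 16
p0[j] = (38+j < 59); true for j=0..15 → 16 lanes set
vd[0] sub(0xca,0xcc) -> 0xfffe
vd[1] sub(0x88,0x21) -> 0x67
vd[2] sub(0x17,0x27) -> 0xfff0
vd[3] sub(0x5c,0xc4) -> 0xff98
vd[4] sub(0x06,0xc2) -> 0xff44
vd[5] sub(0x7a,0xdf) -> 0xff9b
vd[6] sub(0x9c,0x3b) -> 0x61
vd[7] sub(0xa3,0xba) -> 0xffe9
vd[8] sub(0xd9,0x75) -> 0x64
vd[9] sub(0x17,0x38) -> 0xffdf
vd[10] sub(0x22,0xda) -> 0xff48
vd[11] sub(0xca,0xc0) -> 0x0a
vd[12] sub(0x2d,0x8e) -> 0xff9f
vd[13] sub(0xc1,0x7e) -> 0x43
vd[14] sub(0x46,0x80) -> 0xffc6
vd[15] sub(0xc9,0x71) -> 0x58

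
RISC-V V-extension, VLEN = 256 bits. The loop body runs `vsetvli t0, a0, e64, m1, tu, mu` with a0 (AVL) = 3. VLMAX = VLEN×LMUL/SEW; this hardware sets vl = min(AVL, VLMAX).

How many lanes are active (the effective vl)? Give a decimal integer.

vl = 3

lanes per group: 256·1/64 = 4
vl ← min(3, 4) = 3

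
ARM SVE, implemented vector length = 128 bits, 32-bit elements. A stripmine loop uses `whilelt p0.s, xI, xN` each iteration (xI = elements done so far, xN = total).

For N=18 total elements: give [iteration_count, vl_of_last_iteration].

[iterations, last_vl] = [5, 2]

128-bit reg / 32-bit elem → 4 lanes
18 elements at 4/iter → 5 passes, remainder 2 on the last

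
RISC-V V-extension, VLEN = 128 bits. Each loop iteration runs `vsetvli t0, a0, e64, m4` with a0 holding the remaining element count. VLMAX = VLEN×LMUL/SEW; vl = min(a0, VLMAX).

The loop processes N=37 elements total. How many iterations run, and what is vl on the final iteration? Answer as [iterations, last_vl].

[iterations, last_vl] = [5, 5]

VLMAX = (128 × 4) / 64 = 8 lanes
iterations = ceil(37/8) = 5; final-pass vl = 5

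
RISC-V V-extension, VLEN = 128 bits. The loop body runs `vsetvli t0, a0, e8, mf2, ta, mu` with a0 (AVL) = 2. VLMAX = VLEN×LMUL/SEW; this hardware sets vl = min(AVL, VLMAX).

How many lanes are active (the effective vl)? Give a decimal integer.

VLMAX = VLEN×LMUL/SEW = 128×1/2/8 = 8
vl = min(AVL, VLMAX) = min(2, 8) = 2

vl = 2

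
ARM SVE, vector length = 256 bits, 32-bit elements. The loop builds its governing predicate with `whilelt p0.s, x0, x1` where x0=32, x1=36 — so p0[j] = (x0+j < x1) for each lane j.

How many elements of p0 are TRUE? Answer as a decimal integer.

vl = 4

lane count: 256 div 32 = 8
active while 32+j < 36, i.e. j ∈ [0,4) capped at 8 ⇒ 4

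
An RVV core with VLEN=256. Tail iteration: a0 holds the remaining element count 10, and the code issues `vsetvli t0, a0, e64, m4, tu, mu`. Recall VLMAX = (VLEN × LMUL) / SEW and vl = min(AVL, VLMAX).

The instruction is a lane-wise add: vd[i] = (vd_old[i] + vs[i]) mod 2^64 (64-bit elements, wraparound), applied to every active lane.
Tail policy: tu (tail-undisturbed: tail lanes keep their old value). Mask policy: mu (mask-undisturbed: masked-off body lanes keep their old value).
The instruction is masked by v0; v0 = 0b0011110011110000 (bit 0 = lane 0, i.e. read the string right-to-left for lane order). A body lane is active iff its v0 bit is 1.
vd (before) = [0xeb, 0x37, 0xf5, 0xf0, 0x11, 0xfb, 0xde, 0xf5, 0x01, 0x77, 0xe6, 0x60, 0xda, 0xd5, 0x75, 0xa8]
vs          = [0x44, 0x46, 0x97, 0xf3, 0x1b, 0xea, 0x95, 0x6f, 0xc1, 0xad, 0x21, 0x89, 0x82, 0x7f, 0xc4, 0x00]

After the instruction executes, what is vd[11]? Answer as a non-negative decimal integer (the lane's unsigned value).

vd[11] = 96

VLMAX = VLEN×LMUL/SEW = 256×4/64 = 16
AVL=10 ≤ VLMAX=16, so vl = 10
lane  0: mask-off/keep ⇒ 0xeb
lane  1: mask-off/keep ⇒ 0x37
lane  2: mask-off/keep ⇒ 0xf5
lane  3: mask-off/keep ⇒ 0xf0
lane  4: add(0x11,0x1b) ⇒ 0x2c
lane  5: add(0xfb,0xea) ⇒ 0x1e5
lane  6: add(0xde,0x95) ⇒ 0x173
lane  7: add(0xf5,0x6f) ⇒ 0x164
lane  8: mask-off/keep ⇒ 0x01
lane  9: mask-off/keep ⇒ 0x77
lane 10: tail/keep ⇒ 0xe6
lane 11: tail/keep ⇒ 0x60
lane 12: tail/keep ⇒ 0xda
lane 13: tail/keep ⇒ 0xd5
lane 14: tail/keep ⇒ 0x75
lane 15: tail/keep ⇒ 0xa8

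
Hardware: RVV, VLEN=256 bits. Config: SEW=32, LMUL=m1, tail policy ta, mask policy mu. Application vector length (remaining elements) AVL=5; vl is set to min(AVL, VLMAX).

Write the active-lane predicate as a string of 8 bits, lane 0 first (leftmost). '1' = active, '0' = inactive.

predicate = 11111000

VLMAX = VLEN×LMUL/SEW = 256×1/32 = 8
AVL=5 ≤ VLMAX=8, so vl = 5
bits (lane 0 leftmost): 11111000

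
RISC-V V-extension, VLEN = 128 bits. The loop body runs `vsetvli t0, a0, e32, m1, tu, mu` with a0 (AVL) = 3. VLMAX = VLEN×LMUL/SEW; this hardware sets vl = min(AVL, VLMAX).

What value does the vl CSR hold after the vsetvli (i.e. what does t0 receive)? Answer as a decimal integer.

vl = 3

VLMAX = VLEN×LMUL/SEW = 128×1/32 = 4
vl ← min(3, 4) = 3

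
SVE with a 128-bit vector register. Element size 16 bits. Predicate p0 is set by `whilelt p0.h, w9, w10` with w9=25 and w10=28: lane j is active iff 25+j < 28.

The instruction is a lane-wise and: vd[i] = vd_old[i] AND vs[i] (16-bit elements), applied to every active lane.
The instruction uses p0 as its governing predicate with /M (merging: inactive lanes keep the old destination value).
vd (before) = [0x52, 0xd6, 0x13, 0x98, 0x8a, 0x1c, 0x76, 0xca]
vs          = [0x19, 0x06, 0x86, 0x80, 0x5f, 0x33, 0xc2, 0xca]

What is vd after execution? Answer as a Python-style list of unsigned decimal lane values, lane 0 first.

vd = [16, 6, 2, 152, 138, 28, 118, 202]

lane count: 128 div 16 = 8
p0[j] = (25+j < 28); true for j=0..2 → 3 lanes set
  i=0: and(0x52,0x19) → 16
  i=1: and(0xd6,0x06) → 6
  i=2: and(0x13,0x86) → 2
  i=3: tail/keep → 152
  i=4: tail/keep → 138
  i=5: tail/keep → 28
  i=6: tail/keep → 118
  i=7: tail/keep → 202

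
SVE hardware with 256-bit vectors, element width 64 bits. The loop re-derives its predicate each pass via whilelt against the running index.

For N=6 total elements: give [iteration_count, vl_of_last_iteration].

[iterations, last_vl] = [2, 2]

256-bit reg / 64-bit elem → 4 lanes
N=6: ⌈6/4⌉ = 2 iters; last vl = 6 − 1×4 = 2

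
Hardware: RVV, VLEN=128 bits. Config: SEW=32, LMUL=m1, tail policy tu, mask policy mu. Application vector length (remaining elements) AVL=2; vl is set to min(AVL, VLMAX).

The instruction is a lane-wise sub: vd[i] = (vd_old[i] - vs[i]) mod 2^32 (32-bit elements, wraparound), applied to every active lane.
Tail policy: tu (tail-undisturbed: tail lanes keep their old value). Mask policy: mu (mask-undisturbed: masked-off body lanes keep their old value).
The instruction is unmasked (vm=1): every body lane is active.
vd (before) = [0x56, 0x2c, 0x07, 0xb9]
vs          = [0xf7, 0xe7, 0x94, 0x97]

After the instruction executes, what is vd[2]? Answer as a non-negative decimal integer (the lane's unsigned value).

vd[2] = 7

VLMAX = VLEN×LMUL/SEW = 128×1/32 = 4
vl = min(AVL, VLMAX) = min(2, 4) = 2
vd[0] sub(0x56,0xf7) -> 0xffffff5f
vd[1] sub(0x2c,0xe7) -> 0xffffff45
vd[2] tail/keep -> 0x07
vd[3] tail/keep -> 0xb9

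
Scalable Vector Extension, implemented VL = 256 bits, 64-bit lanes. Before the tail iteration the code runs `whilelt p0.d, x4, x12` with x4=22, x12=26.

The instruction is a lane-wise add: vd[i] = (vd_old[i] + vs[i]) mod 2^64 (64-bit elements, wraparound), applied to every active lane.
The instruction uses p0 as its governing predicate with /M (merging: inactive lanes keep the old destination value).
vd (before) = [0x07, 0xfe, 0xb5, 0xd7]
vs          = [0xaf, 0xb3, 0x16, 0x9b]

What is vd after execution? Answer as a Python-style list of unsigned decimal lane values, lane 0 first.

vd = [182, 433, 203, 370]

256-bit reg / 64-bit elem → 4 lanes
active while 22+j < 26, i.e. j ∈ [0,4) capped at 4 ⇒ 4
[0] add(0x07,0xaf) = 0xb6
[1] add(0xfe,0xb3) = 0x1b1
[2] add(0xb5,0x16) = 0xcb
[3] add(0xd7,0x9b) = 0x172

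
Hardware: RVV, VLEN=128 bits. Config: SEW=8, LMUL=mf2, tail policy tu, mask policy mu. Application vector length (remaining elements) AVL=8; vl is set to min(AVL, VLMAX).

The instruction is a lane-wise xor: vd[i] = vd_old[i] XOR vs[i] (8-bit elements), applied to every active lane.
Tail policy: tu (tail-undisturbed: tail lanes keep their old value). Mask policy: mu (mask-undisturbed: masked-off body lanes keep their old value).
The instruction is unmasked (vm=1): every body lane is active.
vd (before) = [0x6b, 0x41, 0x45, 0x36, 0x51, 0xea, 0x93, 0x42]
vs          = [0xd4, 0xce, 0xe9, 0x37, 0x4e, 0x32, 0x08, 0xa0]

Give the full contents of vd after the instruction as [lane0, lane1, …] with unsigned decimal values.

vd = [191, 143, 172, 1, 31, 216, 155, 226]

VLMAX = (128 × 1/2) / 8 = 8 lanes
vl ← min(8, 8) = 8
[0] xor(0x6b,0xd4) = 0xbf
[1] xor(0x41,0xce) = 0x8f
[2] xor(0x45,0xe9) = 0xac
[3] xor(0x36,0x37) = 0x01
[4] xor(0x51,0x4e) = 0x1f
[5] xor(0xea,0x32) = 0xd8
[6] xor(0x93,0x08) = 0x9b
[7] xor(0x42,0xa0) = 0xe2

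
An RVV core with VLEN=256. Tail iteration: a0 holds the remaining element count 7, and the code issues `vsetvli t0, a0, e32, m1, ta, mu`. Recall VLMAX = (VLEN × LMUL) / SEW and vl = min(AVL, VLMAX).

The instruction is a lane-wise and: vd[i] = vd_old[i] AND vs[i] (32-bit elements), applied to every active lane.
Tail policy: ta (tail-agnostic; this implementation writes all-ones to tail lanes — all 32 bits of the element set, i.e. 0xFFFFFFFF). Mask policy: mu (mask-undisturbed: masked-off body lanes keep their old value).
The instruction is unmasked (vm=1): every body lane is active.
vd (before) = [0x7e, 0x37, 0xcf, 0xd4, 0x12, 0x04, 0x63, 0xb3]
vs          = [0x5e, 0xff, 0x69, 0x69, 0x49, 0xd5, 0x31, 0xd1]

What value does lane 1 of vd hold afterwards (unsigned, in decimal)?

vd[1] = 55

VLMAX = VLEN×LMUL/SEW = 256×1/32 = 8
AVL=7 ≤ VLMAX=8, so vl = 7
vd[0] and(0x7e,0x5e) -> 0x5e
vd[1] and(0x37,0xff) -> 0x37
vd[2] and(0xcf,0x69) -> 0x49
vd[3] and(0xd4,0x69) -> 0x40
vd[4] and(0x12,0x49) -> 0x00
vd[5] and(0x04,0xd5) -> 0x04
vd[6] and(0x63,0x31) -> 0x21
vd[7] tail/ones -> 0xffffffff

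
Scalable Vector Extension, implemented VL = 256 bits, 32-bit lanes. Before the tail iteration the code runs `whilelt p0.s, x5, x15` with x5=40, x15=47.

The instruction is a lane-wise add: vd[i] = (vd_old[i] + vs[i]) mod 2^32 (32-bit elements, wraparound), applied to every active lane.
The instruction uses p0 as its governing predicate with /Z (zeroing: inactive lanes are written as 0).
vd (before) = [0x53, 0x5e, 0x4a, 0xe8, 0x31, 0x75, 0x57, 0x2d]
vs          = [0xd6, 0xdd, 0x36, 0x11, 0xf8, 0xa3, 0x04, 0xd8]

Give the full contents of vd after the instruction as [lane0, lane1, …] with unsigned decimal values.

vd = [297, 315, 128, 249, 297, 280, 91, 0]

register lanes = 256/32 = 8
active while 40+j < 47, i.e. j ∈ [0,7) capped at 8 ⇒ 7
vd[0] add(0x53,0xd6) -> 0x129
vd[1] add(0x5e,0xdd) -> 0x13b
vd[2] add(0x4a,0x36) -> 0x80
vd[3] add(0xe8,0x11) -> 0xf9
vd[4] add(0x31,0xf8) -> 0x129
vd[5] add(0x75,0xa3) -> 0x118
vd[6] add(0x57,0x04) -> 0x5b
vd[7] tail/zero -> 0x00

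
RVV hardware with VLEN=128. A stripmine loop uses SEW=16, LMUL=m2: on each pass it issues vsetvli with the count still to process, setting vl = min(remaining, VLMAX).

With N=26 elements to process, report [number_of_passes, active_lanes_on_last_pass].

[iterations, last_vl] = [2, 10]

lanes per group: 128·2/16 = 16
N=26: ⌈26/16⌉ = 2 iters; last vl = 26 − 1×16 = 10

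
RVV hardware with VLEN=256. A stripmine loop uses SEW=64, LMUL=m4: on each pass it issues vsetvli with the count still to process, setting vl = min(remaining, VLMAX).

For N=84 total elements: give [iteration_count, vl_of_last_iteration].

[iterations, last_vl] = [6, 4]

lanes per group: 256·4/64 = 16
N=84: ⌈84/16⌉ = 6 iters; last vl = 84 − 5×16 = 4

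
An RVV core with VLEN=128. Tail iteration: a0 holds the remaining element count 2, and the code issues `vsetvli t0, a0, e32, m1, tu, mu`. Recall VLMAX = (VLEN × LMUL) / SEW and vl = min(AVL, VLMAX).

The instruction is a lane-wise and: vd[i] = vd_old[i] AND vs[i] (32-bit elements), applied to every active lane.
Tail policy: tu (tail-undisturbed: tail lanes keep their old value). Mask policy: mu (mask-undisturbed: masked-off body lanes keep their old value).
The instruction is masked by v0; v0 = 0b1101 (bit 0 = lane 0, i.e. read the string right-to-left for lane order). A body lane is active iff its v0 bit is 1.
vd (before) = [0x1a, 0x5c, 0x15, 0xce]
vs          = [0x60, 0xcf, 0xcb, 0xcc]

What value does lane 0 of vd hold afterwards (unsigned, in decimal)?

lanes per group: 128·1/32 = 4
vl = min(AVL, VLMAX) = min(2, 4) = 2
[0] and(0x1a,0x60) = 0x00
[1] mask-off/keep = 0x5c
[2] tail/keep = 0x15
[3] tail/keep = 0xce

vd[0] = 0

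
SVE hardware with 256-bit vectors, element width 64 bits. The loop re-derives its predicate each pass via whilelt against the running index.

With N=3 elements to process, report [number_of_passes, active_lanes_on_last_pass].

[iterations, last_vl] = [1, 3]

256-bit reg / 64-bit elem → 4 lanes
iterations = ceil(3/4) = 1; final-pass vl = 3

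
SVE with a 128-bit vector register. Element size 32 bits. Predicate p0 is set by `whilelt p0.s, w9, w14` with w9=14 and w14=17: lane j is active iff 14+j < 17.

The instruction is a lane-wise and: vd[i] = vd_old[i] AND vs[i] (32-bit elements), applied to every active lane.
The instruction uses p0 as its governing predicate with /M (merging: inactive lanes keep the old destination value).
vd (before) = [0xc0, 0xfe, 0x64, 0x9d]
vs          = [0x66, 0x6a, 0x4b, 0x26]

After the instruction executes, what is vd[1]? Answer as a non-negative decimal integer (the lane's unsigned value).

vd[1] = 106

128-bit reg / 32-bit elem → 4 lanes
p0[j] = (14+j < 17); true for j=0..2 → 3 lanes set
vd[0] and(0xc0,0x66) -> 0x40
vd[1] and(0xfe,0x6a) -> 0x6a
vd[2] and(0x64,0x4b) -> 0x40
vd[3] tail/keep -> 0x9d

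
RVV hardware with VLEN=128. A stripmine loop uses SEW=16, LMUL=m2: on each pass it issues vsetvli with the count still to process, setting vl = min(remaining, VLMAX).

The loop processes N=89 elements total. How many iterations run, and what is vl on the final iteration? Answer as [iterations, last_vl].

VLMAX = VLEN×LMUL/SEW = 128×2/16 = 16
89 elements at 16/iter → 6 passes, remainder 9 on the last

[iterations, last_vl] = [6, 9]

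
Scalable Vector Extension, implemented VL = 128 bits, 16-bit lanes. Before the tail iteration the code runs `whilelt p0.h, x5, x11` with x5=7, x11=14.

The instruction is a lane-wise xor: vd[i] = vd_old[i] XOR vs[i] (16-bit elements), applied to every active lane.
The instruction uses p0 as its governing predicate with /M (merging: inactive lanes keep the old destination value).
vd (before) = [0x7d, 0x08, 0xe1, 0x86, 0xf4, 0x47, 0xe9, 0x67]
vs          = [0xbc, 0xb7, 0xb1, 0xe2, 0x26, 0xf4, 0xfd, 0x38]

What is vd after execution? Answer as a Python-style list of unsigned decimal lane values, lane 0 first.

vd = [193, 191, 80, 100, 210, 179, 20, 103]

register lanes = 128/16 = 8
active while 7+j < 14, i.e. j ∈ [0,7) capped at 8 ⇒ 7
lane  0: xor(0x7d,0xbc) ⇒ 0xc1
lane  1: xor(0x08,0xb7) ⇒ 0xbf
lane  2: xor(0xe1,0xb1) ⇒ 0x50
lane  3: xor(0x86,0xe2) ⇒ 0x64
lane  4: xor(0xf4,0x26) ⇒ 0xd2
lane  5: xor(0x47,0xf4) ⇒ 0xb3
lane  6: xor(0xe9,0xfd) ⇒ 0x14
lane  7: tail/keep ⇒ 0x67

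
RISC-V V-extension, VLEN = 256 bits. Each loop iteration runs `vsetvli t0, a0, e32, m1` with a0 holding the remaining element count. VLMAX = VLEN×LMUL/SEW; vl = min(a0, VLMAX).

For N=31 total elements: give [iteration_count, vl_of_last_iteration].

lanes per group: 256·1/32 = 8
iterations = ceil(31/8) = 4; final-pass vl = 7

[iterations, last_vl] = [4, 7]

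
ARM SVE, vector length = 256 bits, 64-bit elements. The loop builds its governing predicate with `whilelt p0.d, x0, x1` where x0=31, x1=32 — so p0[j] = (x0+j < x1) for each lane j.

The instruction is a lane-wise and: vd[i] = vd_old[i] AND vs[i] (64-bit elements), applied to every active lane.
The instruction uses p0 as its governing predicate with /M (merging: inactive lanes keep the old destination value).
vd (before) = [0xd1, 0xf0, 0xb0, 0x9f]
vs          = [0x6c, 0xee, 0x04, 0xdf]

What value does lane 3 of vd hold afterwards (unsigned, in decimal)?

256-bit reg / 64-bit elem → 4 lanes
whilelt: lane j active iff 31+j < 32 → j < 1 → 1 active
  i=0: and(0xd1,0x6c) → 64
  i=1: tail/keep → 240
  i=2: tail/keep → 176
  i=3: tail/keep → 159

vd[3] = 159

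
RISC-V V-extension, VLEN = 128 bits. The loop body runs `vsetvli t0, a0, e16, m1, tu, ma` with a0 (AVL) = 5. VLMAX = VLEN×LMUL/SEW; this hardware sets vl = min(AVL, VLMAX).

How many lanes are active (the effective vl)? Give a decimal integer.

vl = 5

VLMAX = (128 × 1) / 16 = 8 lanes
vl ← min(5, 8) = 5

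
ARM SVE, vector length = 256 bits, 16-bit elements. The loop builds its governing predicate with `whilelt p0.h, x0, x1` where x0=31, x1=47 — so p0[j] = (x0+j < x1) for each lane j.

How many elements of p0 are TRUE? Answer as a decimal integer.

vl = 16

lane count: 256 div 16 = 16
p0[j] = (31+j < 47); true for j=0..15 → 16 lanes set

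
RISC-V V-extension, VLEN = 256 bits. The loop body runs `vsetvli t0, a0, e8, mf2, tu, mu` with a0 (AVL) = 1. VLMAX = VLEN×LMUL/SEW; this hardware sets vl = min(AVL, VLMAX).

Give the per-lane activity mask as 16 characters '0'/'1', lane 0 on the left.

predicate = 1000000000000000

VLMAX = VLEN×LMUL/SEW = 256×1/2/8 = 16
vl ← min(1, 16) = 1
bits (lane 0 leftmost): 1000000000000000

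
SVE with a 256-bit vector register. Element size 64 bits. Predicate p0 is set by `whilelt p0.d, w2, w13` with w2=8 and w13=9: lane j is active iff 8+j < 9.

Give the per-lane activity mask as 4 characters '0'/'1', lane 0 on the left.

register lanes = 256/64 = 4
p0[j] = (8+j < 9); true for j=0..0 → 1 lanes set
bits (lane 0 leftmost): 1000

predicate = 1000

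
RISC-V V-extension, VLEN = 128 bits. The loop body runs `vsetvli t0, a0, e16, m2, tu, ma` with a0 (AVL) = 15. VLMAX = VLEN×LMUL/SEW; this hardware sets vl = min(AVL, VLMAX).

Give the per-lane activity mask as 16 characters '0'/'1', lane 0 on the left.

predicate = 1111111111111110

lanes per group: 128·2/16 = 16
vl = min(AVL, VLMAX) = min(15, 16) = 15
bits (lane 0 leftmost): 1111111111111110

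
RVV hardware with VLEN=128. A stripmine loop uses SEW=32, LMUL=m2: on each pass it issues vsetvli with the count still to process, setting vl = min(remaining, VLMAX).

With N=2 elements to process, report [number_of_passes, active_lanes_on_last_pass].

VLMAX = VLEN×LMUL/SEW = 128×2/32 = 8
2 elements at 8/iter → 1 passes, remainder 2 on the last

[iterations, last_vl] = [1, 2]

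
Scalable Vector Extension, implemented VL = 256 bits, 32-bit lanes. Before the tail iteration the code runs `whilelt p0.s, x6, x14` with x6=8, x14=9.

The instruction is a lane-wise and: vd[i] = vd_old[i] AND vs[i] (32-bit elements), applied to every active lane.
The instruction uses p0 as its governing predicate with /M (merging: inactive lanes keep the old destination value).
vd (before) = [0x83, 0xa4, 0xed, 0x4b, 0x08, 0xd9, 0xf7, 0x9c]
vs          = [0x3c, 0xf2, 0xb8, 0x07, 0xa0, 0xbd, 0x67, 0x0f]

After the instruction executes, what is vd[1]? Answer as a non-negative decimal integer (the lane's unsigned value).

vd[1] = 164

lane count: 256 div 32 = 8
active while 8+j < 9, i.e. j ∈ [0,1) capped at 8 ⇒ 1
  i=0: and(0x83,0x3c) → 0
  i=1: tail/keep → 164
  i=2: tail/keep → 237
  i=3: tail/keep → 75
  i=4: tail/keep → 8
  i=5: tail/keep → 217
  i=6: tail/keep → 247
  i=7: tail/keep → 156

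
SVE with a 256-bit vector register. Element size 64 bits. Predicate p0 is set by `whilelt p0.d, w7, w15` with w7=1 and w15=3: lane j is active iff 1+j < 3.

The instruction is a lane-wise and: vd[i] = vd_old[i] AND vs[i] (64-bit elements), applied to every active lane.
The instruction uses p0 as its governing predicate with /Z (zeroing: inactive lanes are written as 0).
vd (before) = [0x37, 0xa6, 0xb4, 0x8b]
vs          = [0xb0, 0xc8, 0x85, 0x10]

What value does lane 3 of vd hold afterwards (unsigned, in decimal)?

vd[3] = 0

register lanes = 256/64 = 4
p0[j] = (1+j < 3); true for j=0..1 → 2 lanes set
lane  0: and(0x37,0xb0) ⇒ 0x30
lane  1: and(0xa6,0xc8) ⇒ 0x80
lane  2: tail/zero ⇒ 0x00
lane  3: tail/zero ⇒ 0x00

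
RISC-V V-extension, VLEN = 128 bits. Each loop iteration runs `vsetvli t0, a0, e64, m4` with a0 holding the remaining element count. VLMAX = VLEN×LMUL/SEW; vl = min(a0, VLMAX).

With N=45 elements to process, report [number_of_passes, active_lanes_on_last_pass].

[iterations, last_vl] = [6, 5]

VLMAX = (128 × 4) / 64 = 8 lanes
iterations = ceil(45/8) = 6; final-pass vl = 5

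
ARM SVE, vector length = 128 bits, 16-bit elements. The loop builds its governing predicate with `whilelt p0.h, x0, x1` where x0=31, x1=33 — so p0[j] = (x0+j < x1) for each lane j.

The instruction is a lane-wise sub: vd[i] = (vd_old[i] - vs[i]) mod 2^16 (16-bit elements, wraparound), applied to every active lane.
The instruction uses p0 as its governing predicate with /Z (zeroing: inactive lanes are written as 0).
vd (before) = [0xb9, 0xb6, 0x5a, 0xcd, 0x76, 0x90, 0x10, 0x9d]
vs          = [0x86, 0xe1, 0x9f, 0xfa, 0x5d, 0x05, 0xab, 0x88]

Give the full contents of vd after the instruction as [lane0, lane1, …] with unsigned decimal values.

128-bit reg / 16-bit elem → 8 lanes
p0[j] = (31+j < 33); true for j=0..1 → 2 lanes set
vd[0] sub(0xb9,0x86) -> 0x33
vd[1] sub(0xb6,0xe1) -> 0xffd5
vd[2] tail/zero -> 0x00
vd[3] tail/zero -> 0x00
vd[4] tail/zero -> 0x00
vd[5] tail/zero -> 0x00
vd[6] tail/zero -> 0x00
vd[7] tail/zero -> 0x00

vd = [51, 65493, 0, 0, 0, 0, 0, 0]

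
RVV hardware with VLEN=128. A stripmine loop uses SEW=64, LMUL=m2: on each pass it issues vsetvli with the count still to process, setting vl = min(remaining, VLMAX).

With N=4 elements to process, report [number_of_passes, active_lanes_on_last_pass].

VLMAX = (128 × 2) / 64 = 4 lanes
N=4: ⌈4/4⌉ = 1 iters; last vl = 4 − 0×4 = 4

[iterations, last_vl] = [1, 4]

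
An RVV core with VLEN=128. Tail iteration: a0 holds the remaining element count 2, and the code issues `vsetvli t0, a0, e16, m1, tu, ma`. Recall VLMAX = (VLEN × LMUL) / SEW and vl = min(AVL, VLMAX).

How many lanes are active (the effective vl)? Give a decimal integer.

vl = 2

lanes per group: 128·1/16 = 8
vl ← min(2, 8) = 2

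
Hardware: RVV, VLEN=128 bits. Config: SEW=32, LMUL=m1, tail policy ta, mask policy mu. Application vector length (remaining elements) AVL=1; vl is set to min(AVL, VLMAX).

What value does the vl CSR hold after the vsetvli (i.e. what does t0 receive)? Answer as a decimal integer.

vl = 1

lanes per group: 128·1/32 = 4
vl = min(AVL, VLMAX) = min(1, 4) = 1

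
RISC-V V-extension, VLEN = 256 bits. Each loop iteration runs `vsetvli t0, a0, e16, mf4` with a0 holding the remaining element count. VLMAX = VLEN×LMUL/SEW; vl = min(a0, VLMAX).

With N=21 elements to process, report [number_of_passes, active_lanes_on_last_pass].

[iterations, last_vl] = [6, 1]

lanes per group: 256·1/4/16 = 4
N=21: ⌈21/4⌉ = 6 iters; last vl = 21 − 5×4 = 1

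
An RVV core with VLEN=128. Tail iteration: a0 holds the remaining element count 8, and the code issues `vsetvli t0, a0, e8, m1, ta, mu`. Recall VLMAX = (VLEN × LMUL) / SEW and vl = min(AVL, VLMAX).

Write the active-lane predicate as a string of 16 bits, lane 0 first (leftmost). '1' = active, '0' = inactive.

predicate = 1111111100000000

VLMAX = (128 × 1) / 8 = 16 lanes
vl = min(AVL, VLMAX) = min(8, 16) = 8
bits (lane 0 leftmost): 1111111100000000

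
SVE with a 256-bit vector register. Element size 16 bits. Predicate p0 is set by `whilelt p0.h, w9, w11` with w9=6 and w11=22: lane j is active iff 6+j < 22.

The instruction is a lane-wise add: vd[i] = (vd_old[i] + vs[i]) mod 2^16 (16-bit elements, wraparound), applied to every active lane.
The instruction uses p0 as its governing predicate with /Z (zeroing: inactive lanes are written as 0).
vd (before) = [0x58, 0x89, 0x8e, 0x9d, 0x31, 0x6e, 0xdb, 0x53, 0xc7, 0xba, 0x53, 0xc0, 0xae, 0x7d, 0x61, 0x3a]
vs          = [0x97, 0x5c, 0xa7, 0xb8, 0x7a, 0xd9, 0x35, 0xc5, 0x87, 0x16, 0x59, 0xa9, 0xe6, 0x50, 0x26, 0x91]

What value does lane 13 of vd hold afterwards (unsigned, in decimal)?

256-bit reg / 16-bit elem → 16 lanes
whilelt: lane j active iff 6+j < 22 → j < 16 → 16 active
  i=0: add(0x58,0x97) → 239
  i=1: add(0x89,0x5c) → 229
  i=2: add(0x8e,0xa7) → 309
  i=3: add(0x9d,0xb8) → 341
  i=4: add(0x31,0x7a) → 171
  i=5: add(0x6e,0xd9) → 327
  i=6: add(0xdb,0x35) → 272
  i=7: add(0x53,0xc5) → 280
  i=8: add(0xc7,0x87) → 334
  i=9: add(0xba,0x16) → 208
  i=10: add(0x53,0x59) → 172
  i=11: add(0xc0,0xa9) → 361
  i=12: add(0xae,0xe6) → 404
  i=13: add(0x7d,0x50) → 205
  i=14: add(0x61,0x26) → 135
  i=15: add(0x3a,0x91) → 203

vd[13] = 205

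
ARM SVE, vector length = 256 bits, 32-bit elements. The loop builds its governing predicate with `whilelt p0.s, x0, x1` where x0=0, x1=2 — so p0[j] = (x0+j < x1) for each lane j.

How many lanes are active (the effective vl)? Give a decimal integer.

256-bit reg / 32-bit elem → 8 lanes
p0[j] = (0+j < 2); true for j=0..1 → 2 lanes set

vl = 2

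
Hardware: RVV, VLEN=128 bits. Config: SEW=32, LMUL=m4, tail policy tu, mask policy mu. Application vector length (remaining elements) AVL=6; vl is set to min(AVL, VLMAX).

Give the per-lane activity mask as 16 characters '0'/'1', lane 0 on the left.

predicate = 1111110000000000

VLMAX = VLEN×LMUL/SEW = 128×4/32 = 16
AVL=6 ≤ VLMAX=16, so vl = 6
bits (lane 0 leftmost): 1111110000000000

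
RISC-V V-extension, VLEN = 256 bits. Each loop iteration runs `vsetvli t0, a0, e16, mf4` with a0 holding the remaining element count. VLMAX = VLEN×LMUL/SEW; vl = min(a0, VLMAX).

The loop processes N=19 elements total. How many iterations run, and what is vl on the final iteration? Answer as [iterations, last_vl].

[iterations, last_vl] = [5, 3]

VLMAX = (256 × 1/4) / 16 = 4 lanes
iterations = ceil(19/4) = 5; final-pass vl = 3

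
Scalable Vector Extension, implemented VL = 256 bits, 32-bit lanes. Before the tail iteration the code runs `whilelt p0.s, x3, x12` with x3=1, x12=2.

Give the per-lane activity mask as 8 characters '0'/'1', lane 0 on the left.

256-bit reg / 32-bit elem → 8 lanes
active while 1+j < 2, i.e. j ∈ [0,1) capped at 8 ⇒ 1
bits (lane 0 leftmost): 10000000

predicate = 10000000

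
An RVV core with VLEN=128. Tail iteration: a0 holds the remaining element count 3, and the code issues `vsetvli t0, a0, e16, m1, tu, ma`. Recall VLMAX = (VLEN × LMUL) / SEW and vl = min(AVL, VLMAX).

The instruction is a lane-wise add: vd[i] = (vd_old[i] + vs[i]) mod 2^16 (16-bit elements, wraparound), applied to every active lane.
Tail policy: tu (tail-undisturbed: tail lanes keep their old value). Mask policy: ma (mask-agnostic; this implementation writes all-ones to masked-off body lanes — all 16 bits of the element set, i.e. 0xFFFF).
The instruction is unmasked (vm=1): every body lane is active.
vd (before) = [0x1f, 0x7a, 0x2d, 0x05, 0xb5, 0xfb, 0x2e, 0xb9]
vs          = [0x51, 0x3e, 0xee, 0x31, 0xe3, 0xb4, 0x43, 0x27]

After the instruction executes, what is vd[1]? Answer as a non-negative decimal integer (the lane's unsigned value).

VLMAX = (128 × 1) / 16 = 8 lanes
AVL=3 ≤ VLMAX=8, so vl = 3
vd[0] add(0x1f,0x51) -> 0x70
vd[1] add(0x7a,0x3e) -> 0xb8
vd[2] add(0x2d,0xee) -> 0x11b
vd[3] tail/keep -> 0x05
vd[4] tail/keep -> 0xb5
vd[5] tail/keep -> 0xfb
vd[6] tail/keep -> 0x2e
vd[7] tail/keep -> 0xb9

vd[1] = 184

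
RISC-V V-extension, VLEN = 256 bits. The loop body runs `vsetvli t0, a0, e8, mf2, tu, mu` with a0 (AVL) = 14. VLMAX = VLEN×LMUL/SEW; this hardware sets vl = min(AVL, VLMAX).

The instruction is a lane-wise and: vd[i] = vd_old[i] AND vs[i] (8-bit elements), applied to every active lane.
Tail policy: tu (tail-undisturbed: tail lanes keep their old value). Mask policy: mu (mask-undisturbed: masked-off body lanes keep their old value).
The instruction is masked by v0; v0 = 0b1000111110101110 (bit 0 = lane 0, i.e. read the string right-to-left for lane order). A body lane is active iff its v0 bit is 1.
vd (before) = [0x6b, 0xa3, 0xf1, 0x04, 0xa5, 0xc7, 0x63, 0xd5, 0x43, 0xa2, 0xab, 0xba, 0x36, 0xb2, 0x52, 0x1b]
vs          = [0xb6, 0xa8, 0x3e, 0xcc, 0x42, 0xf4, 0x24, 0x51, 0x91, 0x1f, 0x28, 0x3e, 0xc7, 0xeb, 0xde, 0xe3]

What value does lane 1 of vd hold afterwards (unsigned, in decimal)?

VLMAX = (256 × 1/2) / 8 = 16 lanes
AVL=14 ≤ VLMAX=16, so vl = 14
  i=0: mask-off/keep → 107
  i=1: and(0xa3,0xa8) → 160
  i=2: and(0xf1,0x3e) → 48
  i=3: and(0x04,0xcc) → 4
  i=4: mask-off/keep → 165
  i=5: and(0xc7,0xf4) → 196
  i=6: mask-off/keep → 99
  i=7: and(0xd5,0x51) → 81
  i=8: and(0x43,0x91) → 1
  i=9: and(0xa2,0x1f) → 2
  i=10: and(0xab,0x28) → 40
  i=11: and(0xba,0x3e) → 58
  i=12: mask-off/keep → 54
  i=13: mask-off/keep → 178
  i=14: tail/keep → 82
  i=15: tail/keep → 27

vd[1] = 160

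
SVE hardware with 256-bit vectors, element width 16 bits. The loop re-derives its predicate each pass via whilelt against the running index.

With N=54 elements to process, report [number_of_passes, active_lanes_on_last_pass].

register lanes = 256/16 = 16
iterations = ceil(54/16) = 4; final-pass vl = 6

[iterations, last_vl] = [4, 6]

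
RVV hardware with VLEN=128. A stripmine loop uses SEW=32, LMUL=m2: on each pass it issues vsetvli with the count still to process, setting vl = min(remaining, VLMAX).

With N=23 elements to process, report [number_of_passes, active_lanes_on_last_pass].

[iterations, last_vl] = [3, 7]

lanes per group: 128·2/32 = 8
N=23: ⌈23/8⌉ = 3 iters; last vl = 23 − 2×8 = 7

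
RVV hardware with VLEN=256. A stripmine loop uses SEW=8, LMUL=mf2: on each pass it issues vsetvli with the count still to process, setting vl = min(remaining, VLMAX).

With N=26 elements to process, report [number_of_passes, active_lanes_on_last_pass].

[iterations, last_vl] = [2, 10]

VLMAX = VLEN×LMUL/SEW = 256×1/2/8 = 16
26 elements at 16/iter → 2 passes, remainder 10 on the last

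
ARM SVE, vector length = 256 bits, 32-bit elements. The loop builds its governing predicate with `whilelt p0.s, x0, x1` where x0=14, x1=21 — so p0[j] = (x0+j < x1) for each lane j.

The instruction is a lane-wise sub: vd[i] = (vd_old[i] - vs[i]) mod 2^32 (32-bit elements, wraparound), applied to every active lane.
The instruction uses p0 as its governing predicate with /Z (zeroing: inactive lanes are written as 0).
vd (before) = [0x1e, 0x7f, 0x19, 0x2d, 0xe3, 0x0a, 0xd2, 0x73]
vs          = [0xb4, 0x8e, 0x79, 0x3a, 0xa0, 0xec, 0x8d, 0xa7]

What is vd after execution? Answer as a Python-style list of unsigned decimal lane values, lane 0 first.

lane count: 256 div 32 = 8
whilelt: lane j active iff 14+j < 21 → j < 7 → 7 active
lane  0: sub(0x1e,0xb4) ⇒ 0xffffff6a
lane  1: sub(0x7f,0x8e) ⇒ 0xfffffff1
lane  2: sub(0x19,0x79) ⇒ 0xffffffa0
lane  3: sub(0x2d,0x3a) ⇒ 0xfffffff3
lane  4: sub(0xe3,0xa0) ⇒ 0x43
lane  5: sub(0x0a,0xec) ⇒ 0xffffff1e
lane  6: sub(0xd2,0x8d) ⇒ 0x45
lane  7: tail/zero ⇒ 0x00

vd = [4294967146, 4294967281, 4294967200, 4294967283, 67, 4294967070, 69, 0]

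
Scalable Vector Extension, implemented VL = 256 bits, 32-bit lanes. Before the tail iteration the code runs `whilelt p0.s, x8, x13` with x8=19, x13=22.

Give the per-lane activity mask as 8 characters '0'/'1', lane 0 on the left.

predicate = 11100000

256-bit reg / 32-bit elem → 8 lanes
active while 19+j < 22, i.e. j ∈ [0,3) capped at 8 ⇒ 3
bits (lane 0 leftmost): 11100000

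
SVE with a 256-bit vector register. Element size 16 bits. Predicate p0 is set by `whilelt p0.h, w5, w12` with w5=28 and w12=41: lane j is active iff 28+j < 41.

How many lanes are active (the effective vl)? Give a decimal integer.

vl = 13

256-bit reg / 16-bit elem → 16 lanes
active while 28+j < 41, i.e. j ∈ [0,13) capped at 16 ⇒ 13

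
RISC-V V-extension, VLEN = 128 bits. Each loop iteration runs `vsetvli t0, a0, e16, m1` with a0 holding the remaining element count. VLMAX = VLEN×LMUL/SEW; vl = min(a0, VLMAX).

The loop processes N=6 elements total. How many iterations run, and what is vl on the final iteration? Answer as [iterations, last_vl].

VLMAX = (128 × 1) / 16 = 8 lanes
N=6: ⌈6/8⌉ = 1 iters; last vl = 6 − 0×8 = 6

[iterations, last_vl] = [1, 6]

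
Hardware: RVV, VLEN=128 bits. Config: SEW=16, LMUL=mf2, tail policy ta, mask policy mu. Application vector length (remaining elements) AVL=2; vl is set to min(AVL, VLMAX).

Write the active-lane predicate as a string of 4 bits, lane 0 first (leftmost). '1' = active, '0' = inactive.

predicate = 1100

VLMAX = (128 × 1/2) / 16 = 4 lanes
vl = min(AVL, VLMAX) = min(2, 4) = 2
bits (lane 0 leftmost): 1100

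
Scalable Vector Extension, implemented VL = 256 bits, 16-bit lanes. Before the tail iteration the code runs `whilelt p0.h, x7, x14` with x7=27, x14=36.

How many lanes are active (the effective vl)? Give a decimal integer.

vl = 9

register lanes = 256/16 = 16
whilelt: lane j active iff 27+j < 36 → j < 9 → 9 active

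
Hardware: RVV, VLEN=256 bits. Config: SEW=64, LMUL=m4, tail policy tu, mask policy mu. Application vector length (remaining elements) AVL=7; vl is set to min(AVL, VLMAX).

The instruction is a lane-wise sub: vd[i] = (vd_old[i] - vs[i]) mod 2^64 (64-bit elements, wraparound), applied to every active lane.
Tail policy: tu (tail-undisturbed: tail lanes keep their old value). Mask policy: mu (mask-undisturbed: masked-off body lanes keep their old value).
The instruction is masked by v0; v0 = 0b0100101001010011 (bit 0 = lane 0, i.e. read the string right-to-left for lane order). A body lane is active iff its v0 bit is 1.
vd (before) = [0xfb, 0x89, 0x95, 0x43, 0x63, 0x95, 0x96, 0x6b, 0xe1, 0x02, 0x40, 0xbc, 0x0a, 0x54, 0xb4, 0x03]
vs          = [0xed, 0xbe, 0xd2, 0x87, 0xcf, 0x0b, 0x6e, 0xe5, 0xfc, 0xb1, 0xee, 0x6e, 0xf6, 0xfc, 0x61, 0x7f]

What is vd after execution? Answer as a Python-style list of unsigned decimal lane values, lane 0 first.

vd = [14, 18446744073709551563, 149, 67, 18446744073709551508, 149, 40, 107, 225, 2, 64, 188, 10, 84, 180, 3]

VLMAX = VLEN×LMUL/SEW = 256×4/64 = 16
AVL=7 ≤ VLMAX=16, so vl = 7
lane  0: sub(0xfb,0xed) ⇒ 0x0e
lane  1: sub(0x89,0xbe) ⇒ 0xffffffffffffffcb
lane  2: mask-off/keep ⇒ 0x95
lane  3: mask-off/keep ⇒ 0x43
lane  4: sub(0x63,0xcf) ⇒ 0xffffffffffffff94
lane  5: mask-off/keep ⇒ 0x95
lane  6: sub(0x96,0x6e) ⇒ 0x28
lane  7: tail/keep ⇒ 0x6b
lane  8: tail/keep ⇒ 0xe1
lane  9: tail/keep ⇒ 0x02
lane 10: tail/keep ⇒ 0x40
lane 11: tail/keep ⇒ 0xbc
lane 12: tail/keep ⇒ 0x0a
lane 13: tail/keep ⇒ 0x54
lane 14: tail/keep ⇒ 0xb4
lane 15: tail/keep ⇒ 0x03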